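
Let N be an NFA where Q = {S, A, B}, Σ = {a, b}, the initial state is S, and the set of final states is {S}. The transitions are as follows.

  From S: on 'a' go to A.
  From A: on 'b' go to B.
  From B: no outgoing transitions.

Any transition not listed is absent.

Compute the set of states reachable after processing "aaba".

∅

Start in {S}.
Read 'a': S→{A}; now {A}.
Read 'a': A→∅; now ∅.
The set is empty and remains empty for the remaining 2 symbols.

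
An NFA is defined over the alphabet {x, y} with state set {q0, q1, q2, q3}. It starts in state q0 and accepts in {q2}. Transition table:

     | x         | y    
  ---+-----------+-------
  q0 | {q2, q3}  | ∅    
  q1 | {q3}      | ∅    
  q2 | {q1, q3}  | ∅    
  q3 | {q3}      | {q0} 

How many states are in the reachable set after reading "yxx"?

0

Start in {q0}.
Read 'y': q0→∅; now ∅.
The set is empty and remains empty for the remaining 2 symbols.
That set has 0 states.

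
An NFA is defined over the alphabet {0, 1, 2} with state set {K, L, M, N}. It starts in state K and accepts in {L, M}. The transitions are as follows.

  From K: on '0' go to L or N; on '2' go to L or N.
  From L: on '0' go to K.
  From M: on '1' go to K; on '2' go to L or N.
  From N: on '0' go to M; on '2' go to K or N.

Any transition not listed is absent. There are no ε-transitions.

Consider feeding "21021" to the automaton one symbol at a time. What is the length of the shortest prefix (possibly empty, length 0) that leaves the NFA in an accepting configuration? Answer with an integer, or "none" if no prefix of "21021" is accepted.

1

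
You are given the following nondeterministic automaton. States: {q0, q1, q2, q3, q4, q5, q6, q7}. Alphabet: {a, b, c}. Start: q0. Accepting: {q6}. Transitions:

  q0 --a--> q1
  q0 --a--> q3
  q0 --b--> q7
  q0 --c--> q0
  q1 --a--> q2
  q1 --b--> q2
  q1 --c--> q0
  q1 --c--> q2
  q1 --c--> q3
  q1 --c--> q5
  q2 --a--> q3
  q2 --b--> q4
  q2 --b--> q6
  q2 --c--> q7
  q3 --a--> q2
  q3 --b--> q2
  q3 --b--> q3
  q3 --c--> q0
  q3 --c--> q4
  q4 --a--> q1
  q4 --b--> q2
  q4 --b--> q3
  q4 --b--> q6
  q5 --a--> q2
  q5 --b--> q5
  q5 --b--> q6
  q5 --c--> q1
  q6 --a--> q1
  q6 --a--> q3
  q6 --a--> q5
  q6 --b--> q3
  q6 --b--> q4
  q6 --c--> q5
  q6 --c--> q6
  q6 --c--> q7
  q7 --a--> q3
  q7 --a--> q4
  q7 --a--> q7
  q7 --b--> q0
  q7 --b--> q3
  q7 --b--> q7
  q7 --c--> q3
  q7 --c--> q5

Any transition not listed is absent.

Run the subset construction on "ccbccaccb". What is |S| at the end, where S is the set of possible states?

6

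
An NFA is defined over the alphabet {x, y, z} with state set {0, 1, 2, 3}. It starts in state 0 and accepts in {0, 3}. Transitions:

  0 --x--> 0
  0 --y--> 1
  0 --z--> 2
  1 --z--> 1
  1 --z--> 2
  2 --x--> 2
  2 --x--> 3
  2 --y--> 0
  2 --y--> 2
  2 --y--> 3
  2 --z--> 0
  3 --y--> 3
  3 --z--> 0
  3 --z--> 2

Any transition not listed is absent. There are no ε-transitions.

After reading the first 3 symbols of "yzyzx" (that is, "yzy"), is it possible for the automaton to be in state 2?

Start in {0}.
Read 'y': 0→{1}; now {1}.
Read 'z': 1→{1, 2}; now {1, 2}.
Read 'y': 1→∅, 2→{0, 2, 3}; now {0, 2, 3}.
State 2 is in {0, 2, 3}.

Yes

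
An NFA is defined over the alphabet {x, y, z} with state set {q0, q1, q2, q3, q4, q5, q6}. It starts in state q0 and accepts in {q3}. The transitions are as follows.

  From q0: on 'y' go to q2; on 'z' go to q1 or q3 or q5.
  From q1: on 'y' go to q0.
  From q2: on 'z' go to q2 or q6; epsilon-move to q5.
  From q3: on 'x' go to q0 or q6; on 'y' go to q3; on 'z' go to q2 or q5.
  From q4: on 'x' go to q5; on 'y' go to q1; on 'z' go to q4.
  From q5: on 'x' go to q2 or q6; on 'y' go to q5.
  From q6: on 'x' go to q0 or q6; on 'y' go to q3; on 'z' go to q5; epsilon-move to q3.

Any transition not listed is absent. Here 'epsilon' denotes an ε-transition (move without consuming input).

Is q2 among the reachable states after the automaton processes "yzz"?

Yes

Start in {q0}.
Read 'y': q0→{q2}; union {q2}; ε-closure = {q2, q5}.
Read 'z': q2→{q2, q6}, q5→∅; union {q2, q6}; ε-closure = {q2, q3, q5, q6}.
Read 'z': q2→{q2, q6}, q3→{q2, q5}, q5→∅, q6→{q5}; union {q2, q5, q6}; ε-closure = {q2, q3, q5, q6}.
State q2 is in {q2, q3, q5, q6}.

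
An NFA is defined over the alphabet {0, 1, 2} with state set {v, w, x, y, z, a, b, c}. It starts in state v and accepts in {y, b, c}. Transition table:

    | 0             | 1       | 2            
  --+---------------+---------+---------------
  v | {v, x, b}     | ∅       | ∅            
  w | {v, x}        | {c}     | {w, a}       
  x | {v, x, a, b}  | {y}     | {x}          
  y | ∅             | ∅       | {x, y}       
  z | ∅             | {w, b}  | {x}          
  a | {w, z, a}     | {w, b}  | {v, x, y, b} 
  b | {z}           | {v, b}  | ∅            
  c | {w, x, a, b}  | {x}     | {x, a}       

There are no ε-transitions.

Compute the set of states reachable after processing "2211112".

∅

Start in {v}.
Read '2': {v} → ∅.
The set is empty and remains empty for the remaining 6 symbols.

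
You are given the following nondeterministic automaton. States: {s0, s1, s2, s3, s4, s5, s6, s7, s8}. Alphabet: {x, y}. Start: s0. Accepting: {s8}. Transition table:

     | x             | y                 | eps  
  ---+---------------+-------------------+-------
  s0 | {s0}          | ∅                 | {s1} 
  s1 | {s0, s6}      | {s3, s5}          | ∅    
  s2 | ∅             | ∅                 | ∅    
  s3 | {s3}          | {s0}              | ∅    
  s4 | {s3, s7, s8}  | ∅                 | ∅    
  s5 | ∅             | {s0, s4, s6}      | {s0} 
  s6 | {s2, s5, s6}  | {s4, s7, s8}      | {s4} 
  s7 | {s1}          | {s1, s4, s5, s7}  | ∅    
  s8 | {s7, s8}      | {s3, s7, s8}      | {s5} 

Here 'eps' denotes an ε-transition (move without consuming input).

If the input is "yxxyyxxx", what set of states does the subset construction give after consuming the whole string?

{s0, s1, s2, s3, s4, s5, s6, s7, s8}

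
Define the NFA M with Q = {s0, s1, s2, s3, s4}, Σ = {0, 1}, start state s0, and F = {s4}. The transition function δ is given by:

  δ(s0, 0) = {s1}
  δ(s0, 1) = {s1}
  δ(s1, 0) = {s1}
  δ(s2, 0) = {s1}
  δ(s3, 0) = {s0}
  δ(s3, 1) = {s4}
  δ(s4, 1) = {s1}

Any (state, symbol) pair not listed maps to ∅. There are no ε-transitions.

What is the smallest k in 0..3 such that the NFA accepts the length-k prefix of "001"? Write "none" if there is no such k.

none

Start in {s0}.
Read '0': s0→{s1}; now {s1}.
Read '0': s1→{s1}; now {s1}.
Read '1': s1→∅; now ∅.
No reachable set along the way intersects F.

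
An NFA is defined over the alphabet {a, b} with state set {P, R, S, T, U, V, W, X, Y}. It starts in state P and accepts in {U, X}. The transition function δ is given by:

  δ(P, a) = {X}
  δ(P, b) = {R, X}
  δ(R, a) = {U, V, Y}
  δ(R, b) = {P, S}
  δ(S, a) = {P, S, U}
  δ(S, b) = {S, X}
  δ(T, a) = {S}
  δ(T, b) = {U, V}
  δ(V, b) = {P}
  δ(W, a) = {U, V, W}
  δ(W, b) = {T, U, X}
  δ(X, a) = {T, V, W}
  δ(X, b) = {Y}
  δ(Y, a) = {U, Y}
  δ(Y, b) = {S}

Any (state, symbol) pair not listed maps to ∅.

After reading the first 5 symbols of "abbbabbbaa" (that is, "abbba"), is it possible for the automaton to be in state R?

No

Start in {P}.
Read 'a': P→{X}; now {X}.
Read 'b': X→{Y}; now {Y}.
Read 'b': Y→{S}; now {S}.
Read 'b': S→{S, X}; now {S, X}.
Read 'a': S→{P, S, U}, X→{T, V, W}; now {P, S, T, U, V, W}.
State R is not in {P, S, T, U, V, W}.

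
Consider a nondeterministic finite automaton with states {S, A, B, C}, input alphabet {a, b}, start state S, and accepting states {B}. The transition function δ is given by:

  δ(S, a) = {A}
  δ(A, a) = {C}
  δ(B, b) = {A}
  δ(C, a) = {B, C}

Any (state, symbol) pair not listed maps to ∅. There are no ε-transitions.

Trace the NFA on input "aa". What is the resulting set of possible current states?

Start in {S}.
Read 'a': S→{A}; now {A}.
Read 'a': A→{C}; now {C}.

{C}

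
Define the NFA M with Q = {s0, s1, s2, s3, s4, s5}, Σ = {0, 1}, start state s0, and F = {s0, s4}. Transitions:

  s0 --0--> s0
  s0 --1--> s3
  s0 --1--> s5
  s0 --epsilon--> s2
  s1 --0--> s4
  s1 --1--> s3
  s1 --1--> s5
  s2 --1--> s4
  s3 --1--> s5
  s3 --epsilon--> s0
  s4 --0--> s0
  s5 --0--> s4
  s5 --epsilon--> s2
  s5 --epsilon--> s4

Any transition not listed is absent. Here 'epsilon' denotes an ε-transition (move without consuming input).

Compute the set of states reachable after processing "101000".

{s0, s2}

Start: ε-closure({s0}) = {s0, s2}.
Read '1': {s0, s2} → {s0, s2, s3, s4, s5}.
Read '0': {s0, s2, s3, s4, s5} → {s0, s2, s4}.
Read '1': {s0, s2, s4} → {s0, s2, s3, s4, s5}.
Read '0': {s0, s2, s3, s4, s5} → {s0, s2, s4}.
Read '0': {s0, s2, s4} → {s0, s2}.
Read '0': {s0, s2} → {s0, s2}.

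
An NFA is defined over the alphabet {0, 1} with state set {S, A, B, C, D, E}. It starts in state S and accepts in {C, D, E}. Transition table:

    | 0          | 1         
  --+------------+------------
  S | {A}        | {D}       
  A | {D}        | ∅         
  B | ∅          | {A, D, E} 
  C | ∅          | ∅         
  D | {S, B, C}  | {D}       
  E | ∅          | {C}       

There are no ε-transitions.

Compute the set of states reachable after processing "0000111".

Start in {S}.
Read '0': {S} → {A}.
Read '0': {A} → {D}.
Read '0': {D} → {S, B, C}.
Read '0': {S, B, C} → {A}.
Read '1': {A} → ∅.
The set is empty and remains empty for the remaining 2 symbols.

∅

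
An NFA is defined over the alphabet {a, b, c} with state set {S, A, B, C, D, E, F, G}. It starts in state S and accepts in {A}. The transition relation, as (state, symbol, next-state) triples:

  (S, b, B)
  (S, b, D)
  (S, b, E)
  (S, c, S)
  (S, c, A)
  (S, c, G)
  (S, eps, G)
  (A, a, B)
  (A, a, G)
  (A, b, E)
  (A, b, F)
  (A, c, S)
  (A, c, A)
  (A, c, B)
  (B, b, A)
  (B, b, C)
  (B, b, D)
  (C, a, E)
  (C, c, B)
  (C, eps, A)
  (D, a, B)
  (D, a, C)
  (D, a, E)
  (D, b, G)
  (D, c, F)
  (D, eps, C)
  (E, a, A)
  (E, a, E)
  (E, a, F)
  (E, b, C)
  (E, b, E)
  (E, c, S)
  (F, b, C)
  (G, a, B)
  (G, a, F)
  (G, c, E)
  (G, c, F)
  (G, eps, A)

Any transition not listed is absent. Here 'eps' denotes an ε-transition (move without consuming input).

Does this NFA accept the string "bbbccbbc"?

Start: ε-closure({S}) = {S, A, G}.
Read 'b': S→{B, D, E}, A→{E, F}, G→∅; union {B, D, E, F}; ε-closure = {A, B, C, D, E, F}.
Read 'b': A→{E, F}, B→{A, C, D}, C→∅, D→{G}, E→{C, E}, F→{C}; now {A, C, D, E, F, G}.
Read 'b': A→{E, F}, C→∅, D→{G}, E→{C, E}, F→{C}, G→∅; union {C, E, F, G}; ε-closure = {A, C, E, F, G}.
Read 'c': A→{S, A, B}, C→{B}, E→{S}, F→∅, G→{E, F}; union {S, A, B, E, F}; ε-closure = {S, A, B, E, F, G}.
Read 'c': S→{S, A, G}, A→{S, A, B}, B→∅, E→{S}, F→∅, G→{E, F}; now {S, A, B, E, F, G}.
Read 'b': S→{B, D, E}, A→{E, F}, B→{A, C, D}, E→{C, E}, F→{C}, G→∅; now {A, B, C, D, E, F}.
Read 'b': A→{E, F}, B→{A, C, D}, C→∅, D→{G}, E→{C, E}, F→{C}; now {A, C, D, E, F, G}.
Read 'c': A→{S, A, B}, C→{B}, D→{F}, E→{S}, F→∅, G→{E, F}; union {S, A, B, E, F}; ε-closure = {S, A, B, E, F, G}.
The final set {S, A, B, E, F, G} contains the accepting state A.

Yes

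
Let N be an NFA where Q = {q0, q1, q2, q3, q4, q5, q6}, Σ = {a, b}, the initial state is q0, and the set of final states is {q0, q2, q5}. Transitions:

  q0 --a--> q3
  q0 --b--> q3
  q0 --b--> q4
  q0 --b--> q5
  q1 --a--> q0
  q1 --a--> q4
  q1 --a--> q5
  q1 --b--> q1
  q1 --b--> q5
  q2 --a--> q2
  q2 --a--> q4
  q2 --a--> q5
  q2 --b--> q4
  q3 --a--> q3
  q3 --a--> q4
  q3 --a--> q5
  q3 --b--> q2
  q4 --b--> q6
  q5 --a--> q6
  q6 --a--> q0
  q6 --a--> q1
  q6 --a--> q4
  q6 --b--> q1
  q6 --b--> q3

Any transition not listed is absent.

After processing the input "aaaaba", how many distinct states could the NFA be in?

7

Start in {q0}.
Read 'a': q0→{q3}; now {q3}.
Read 'a': q3→{q3, q4, q5}; now {q3, q4, q5}.
Read 'a': q3→{q3, q4, q5}, q4→∅, q5→{q6}; now {q3, q4, q5, q6}.
Read 'a': q3→{q3, q4, q5}, q4→∅, q5→{q6}, q6→{q0, q1, q4}; now {q0, q1, q3, q4, q5, q6}.
Read 'b': q0→{q3, q4, q5}, q1→{q1, q5}, q3→{q2}, q4→{q6}, q5→∅, q6→{q1, q3}; now {q1, q2, q3, q4, q5, q6}.
Read 'a': q1→{q0, q4, q5}, q2→{q2, q4, q5}, q3→{q3, q4, q5}, q4→∅, q5→{q6}, q6→{q0, q1, q4}; now {q0, q1, q2, q3, q4, q5, q6}.
That set has 7 states.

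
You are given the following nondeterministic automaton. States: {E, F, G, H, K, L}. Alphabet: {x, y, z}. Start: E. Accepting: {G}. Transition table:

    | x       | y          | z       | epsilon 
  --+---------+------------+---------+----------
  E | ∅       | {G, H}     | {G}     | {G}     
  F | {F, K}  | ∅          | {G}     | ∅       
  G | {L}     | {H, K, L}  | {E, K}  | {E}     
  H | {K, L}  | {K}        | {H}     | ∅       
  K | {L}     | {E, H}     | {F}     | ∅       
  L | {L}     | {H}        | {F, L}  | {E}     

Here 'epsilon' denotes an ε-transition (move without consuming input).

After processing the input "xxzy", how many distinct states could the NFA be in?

Start: ε-closure({E}) = {E, G}.
Read 'x': E→∅, G→{L}; union {L}; ε-closure = {E, G, L}.
Read 'x': E→∅, G→{L}, L→{L}; union {L}; ε-closure = {E, G, L}.
Read 'z': E→{G}, G→{E, K}, L→{F, L}; now {E, F, G, K, L}.
Read 'y': E→{G, H}, F→∅, G→{H, K, L}, K→{E, H}, L→{H}; now {E, G, H, K, L}.
That set has 5 states.

5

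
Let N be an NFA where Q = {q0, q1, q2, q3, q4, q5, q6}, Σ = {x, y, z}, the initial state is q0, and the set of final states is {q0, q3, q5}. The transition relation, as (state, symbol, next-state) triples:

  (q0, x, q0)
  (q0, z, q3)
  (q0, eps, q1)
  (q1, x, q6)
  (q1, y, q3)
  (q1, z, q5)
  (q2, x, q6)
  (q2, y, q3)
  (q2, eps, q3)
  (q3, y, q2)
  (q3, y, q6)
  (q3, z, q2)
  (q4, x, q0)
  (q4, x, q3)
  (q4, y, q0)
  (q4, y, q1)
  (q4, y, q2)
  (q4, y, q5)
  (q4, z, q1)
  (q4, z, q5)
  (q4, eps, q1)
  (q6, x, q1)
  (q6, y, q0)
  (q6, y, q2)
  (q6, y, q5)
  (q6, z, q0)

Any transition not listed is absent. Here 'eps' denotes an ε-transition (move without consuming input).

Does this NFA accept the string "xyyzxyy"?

Yes

Start: ε-closure({q0}) = {q0, q1}.
Read 'x': {q0, q1} → {q0, q1, q6}.
Read 'y': {q0, q1, q6} → {q0, q1, q2, q3, q5}.
Read 'y': {q0, q1, q2, q3, q5} → {q2, q3, q6}.
Read 'z': {q2, q3, q6} → {q0, q1, q2, q3}.
Read 'x': {q0, q1, q2, q3} → {q0, q1, q6}.
Read 'y': {q0, q1, q6} → {q0, q1, q2, q3, q5}.
Read 'y': {q0, q1, q2, q3, q5} → {q2, q3, q6}.
The final set {q2, q3, q6} contains the accepting state q3.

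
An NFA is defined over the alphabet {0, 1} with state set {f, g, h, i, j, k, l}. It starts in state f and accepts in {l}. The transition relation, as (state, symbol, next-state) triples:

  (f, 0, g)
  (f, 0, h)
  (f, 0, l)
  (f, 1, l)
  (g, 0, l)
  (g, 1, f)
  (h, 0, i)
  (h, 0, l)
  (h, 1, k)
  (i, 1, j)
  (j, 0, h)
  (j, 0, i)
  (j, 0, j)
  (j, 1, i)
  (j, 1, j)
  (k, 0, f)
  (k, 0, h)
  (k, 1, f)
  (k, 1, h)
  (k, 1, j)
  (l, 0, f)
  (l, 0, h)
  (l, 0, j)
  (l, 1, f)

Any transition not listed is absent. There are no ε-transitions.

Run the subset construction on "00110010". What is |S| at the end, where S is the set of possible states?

6

Start in {f}.
Read '0': f→{g, h, l}; now {g, h, l}.
Read '0': g→{l}, h→{i, l}, l→{f, h, j}; now {f, h, i, j, l}.
Read '1': f→{l}, h→{k}, i→{j}, j→{i, j}, l→{f}; now {f, i, j, k, l}.
Read '1': f→{l}, i→{j}, j→{i, j}, k→{f, h, j}, l→{f}; now {f, h, i, j, l}.
Read '0': f→{g, h, l}, h→{i, l}, i→∅, j→{h, i, j}, l→{f, h, j}; now {f, g, h, i, j, l}.
Read '0': f→{g, h, l}, g→{l}, h→{i, l}, i→∅, j→{h, i, j}, l→{f, h, j}; now {f, g, h, i, j, l}.
Read '1': f→{l}, g→{f}, h→{k}, i→{j}, j→{i, j}, l→{f}; now {f, i, j, k, l}.
Read '0': f→{g, h, l}, i→∅, j→{h, i, j}, k→{f, h}, l→{f, h, j}; now {f, g, h, i, j, l}.
That set has 6 states.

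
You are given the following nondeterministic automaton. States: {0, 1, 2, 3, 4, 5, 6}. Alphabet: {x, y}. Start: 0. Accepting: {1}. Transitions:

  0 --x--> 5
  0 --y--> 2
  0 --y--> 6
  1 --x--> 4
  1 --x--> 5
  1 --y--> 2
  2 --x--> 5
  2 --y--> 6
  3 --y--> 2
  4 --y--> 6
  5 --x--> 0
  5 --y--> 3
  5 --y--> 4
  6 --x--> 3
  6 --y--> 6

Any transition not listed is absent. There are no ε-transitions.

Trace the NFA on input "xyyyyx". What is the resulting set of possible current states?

{3}

Start in {0}.
Read 'x': {0} → {5}.
Read 'y': {5} → {3, 4}.
Read 'y': {3, 4} → {2, 6}.
Read 'y': {2, 6} → {6}.
Read 'y': {6} → {6}.
Read 'x': {6} → {3}.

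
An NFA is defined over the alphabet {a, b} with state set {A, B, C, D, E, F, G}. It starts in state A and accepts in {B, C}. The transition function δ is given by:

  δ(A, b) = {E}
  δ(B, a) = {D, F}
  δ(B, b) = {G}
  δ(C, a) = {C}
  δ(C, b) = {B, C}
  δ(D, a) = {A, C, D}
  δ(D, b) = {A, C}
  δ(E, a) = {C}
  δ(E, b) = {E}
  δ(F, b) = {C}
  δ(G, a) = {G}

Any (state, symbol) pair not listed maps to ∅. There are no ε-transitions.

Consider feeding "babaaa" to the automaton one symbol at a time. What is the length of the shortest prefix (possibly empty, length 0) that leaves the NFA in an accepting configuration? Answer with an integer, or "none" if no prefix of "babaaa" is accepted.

Start in {A}.
Read 'b': {A} → {E}.
Read 'a': {E} → {C}.
None of the earlier sets intersect F, but {C} does.

2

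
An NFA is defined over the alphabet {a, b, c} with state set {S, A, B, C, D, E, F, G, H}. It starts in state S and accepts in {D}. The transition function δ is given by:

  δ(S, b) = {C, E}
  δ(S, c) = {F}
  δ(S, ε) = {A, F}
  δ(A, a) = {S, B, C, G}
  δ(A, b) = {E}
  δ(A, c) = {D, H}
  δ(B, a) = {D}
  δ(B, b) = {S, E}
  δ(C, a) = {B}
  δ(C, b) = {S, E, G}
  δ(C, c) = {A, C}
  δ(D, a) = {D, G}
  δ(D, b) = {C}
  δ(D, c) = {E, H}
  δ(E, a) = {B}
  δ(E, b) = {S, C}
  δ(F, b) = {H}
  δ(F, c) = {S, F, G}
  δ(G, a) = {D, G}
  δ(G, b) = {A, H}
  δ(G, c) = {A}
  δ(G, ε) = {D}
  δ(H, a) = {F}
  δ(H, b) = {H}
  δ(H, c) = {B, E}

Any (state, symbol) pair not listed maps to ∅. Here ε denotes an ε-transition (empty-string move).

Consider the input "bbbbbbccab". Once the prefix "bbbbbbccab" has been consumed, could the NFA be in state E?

Start: ε-closure({S}) = {S, A, F}.
Read 'b': S→{C, E}, A→{E}, F→{H}; now {C, E, H}.
Read 'b': C→{S, E, G}, E→{S, C}, H→{H}; union {S, C, E, G, H}; ε-closure = {S, A, C, D, E, F, G, H}.
Read 'b': S→{C, E}, A→{E}, C→{S, E, G}, D→{C}, E→{S, C}, F→{H}, G→{A, H}, H→{H}; union {S, A, C, E, G, H}; ε-closure = {S, A, C, D, E, F, G, H}.
Read 'b': S→{C, E}, A→{E}, C→{S, E, G}, D→{C}, E→{S, C}, F→{H}, G→{A, H}, H→{H}; union {S, A, C, E, G, H}; ε-closure = {S, A, C, D, E, F, G, H}.
Read 'b': S→{C, E}, A→{E}, C→{S, E, G}, D→{C}, E→{S, C}, F→{H}, G→{A, H}, H→{H}; union {S, A, C, E, G, H}; ε-closure = {S, A, C, D, E, F, G, H}.
Read 'b': S→{C, E}, A→{E}, C→{S, E, G}, D→{C}, E→{S, C}, F→{H}, G→{A, H}, H→{H}; union {S, A, C, E, G, H}; ε-closure = {S, A, C, D, E, F, G, H}.
Read 'c': S→{F}, A→{D, H}, C→{A, C}, D→{E, H}, E→∅, F→{S, F, G}, G→{A}, H→{B, E}; now {S, A, B, C, D, E, F, G, H}.
Read 'c': S→{F}, A→{D, H}, B→∅, C→{A, C}, D→{E, H}, E→∅, F→{S, F, G}, G→{A}, H→{B, E}; now {S, A, B, C, D, E, F, G, H}.
Read 'a': S→∅, A→{S, B, C, G}, B→{D}, C→{B}, D→{D, G}, E→{B}, F→∅, G→{D, G}, H→{F}; union {S, B, C, D, F, G}; ε-closure = {S, A, B, C, D, F, G}.
Read 'b': S→{C, E}, A→{E}, B→{S, E}, C→{S, E, G}, D→{C}, F→{H}, G→{A, H}; union {S, A, C, E, G, H}; ε-closure = {S, A, C, D, E, F, G, H}.
State E is in {S, A, C, D, E, F, G, H}.

Yes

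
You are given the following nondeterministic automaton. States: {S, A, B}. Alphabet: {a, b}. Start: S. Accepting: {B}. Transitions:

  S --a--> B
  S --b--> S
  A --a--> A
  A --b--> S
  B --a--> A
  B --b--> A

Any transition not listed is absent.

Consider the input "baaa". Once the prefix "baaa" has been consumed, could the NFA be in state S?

Start in {S}.
Read 'b': {S} → {S}.
Read 'a': {S} → {B}.
Read 'a': {B} → {A}.
Read 'a': {A} → {A}.
State S is not in {A}.

No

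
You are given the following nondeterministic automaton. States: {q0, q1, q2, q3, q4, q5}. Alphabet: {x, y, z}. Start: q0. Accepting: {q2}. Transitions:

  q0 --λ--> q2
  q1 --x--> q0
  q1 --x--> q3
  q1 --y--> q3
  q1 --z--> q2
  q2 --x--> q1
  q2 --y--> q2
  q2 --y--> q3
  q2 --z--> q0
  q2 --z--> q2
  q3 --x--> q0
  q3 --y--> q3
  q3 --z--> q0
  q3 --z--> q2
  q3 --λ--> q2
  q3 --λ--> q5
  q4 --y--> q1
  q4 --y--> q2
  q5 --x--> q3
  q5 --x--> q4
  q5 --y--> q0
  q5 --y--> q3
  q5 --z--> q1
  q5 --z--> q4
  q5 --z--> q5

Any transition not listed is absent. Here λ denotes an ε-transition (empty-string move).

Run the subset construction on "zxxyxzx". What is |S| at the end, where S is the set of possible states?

Start: ε-closure({q0}) = {q0, q2}.
Read 'z': {q0, q2} → {q0, q2}.
Read 'x': {q0, q2} → {q1}.
Read 'x': {q1} → {q0, q2, q3, q5}.
Read 'y': {q0, q2, q3, q5} → {q0, q2, q3, q5}.
Read 'x': {q0, q2, q3, q5} → {q0, q1, q2, q3, q4, q5}.
Read 'z': {q0, q1, q2, q3, q4, q5} → {q0, q1, q2, q4, q5}.
Read 'x': {q0, q1, q2, q4, q5} → {q0, q1, q2, q3, q4, q5}.
That set has 6 states.

6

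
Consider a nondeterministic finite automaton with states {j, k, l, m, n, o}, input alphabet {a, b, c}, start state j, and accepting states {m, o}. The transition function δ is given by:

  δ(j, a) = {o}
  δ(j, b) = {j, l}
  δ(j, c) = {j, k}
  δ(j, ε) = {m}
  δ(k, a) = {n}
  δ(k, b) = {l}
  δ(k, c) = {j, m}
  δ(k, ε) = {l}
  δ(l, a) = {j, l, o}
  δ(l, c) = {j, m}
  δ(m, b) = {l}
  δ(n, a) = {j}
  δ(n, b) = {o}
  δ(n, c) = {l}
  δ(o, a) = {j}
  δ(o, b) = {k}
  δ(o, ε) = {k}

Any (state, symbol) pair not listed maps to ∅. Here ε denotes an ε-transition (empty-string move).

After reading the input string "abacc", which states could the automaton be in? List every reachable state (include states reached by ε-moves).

{j, k, l, m}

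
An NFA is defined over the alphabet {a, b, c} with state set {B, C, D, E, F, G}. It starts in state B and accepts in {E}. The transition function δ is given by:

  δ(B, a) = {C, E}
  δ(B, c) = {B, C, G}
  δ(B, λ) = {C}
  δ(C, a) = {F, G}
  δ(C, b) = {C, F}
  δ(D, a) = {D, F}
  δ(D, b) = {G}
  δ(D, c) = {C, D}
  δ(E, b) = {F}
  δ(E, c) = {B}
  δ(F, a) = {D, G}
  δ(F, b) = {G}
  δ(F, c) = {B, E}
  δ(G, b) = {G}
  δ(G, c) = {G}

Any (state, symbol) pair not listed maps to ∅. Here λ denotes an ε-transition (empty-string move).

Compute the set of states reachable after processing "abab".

{G}

Start: ε-closure({B}) = {B, C}.
Read 'a': {B, C} → {C, E, F, G}.
Read 'b': {C, E, F, G} → {C, F, G}.
Read 'a': {C, F, G} → {D, F, G}.
Read 'b': {D, F, G} → {G}.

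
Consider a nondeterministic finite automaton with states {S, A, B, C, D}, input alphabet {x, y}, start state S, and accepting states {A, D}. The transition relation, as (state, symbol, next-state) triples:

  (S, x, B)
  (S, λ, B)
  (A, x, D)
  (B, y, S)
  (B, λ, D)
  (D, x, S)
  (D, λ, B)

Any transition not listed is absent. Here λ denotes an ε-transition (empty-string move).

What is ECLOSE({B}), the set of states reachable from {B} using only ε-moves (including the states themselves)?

Begin with {B}.
ε-move B → D; add D.

{B, D}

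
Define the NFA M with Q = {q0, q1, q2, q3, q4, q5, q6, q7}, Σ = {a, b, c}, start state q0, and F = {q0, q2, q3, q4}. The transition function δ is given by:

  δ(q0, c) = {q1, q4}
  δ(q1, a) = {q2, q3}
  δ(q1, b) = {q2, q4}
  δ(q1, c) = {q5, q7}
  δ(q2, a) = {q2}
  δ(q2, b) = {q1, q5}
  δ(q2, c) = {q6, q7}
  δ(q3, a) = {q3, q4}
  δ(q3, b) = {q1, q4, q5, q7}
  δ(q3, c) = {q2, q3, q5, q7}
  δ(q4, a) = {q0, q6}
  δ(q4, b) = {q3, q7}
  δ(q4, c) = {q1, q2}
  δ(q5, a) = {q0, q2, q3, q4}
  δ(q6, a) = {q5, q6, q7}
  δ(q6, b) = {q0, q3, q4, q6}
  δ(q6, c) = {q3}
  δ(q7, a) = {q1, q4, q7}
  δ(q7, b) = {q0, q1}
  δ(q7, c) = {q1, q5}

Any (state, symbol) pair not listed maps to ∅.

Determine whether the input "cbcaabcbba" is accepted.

Yes

Start in {q0}.
Read 'c': q0→{q1, q4}; now {q1, q4}.
Read 'b': q1→{q2, q4}, q4→{q3, q7}; now {q2, q3, q4, q7}.
Read 'c': q2→{q6, q7}, q3→{q2, q3, q5, q7}, q4→{q1, q2}, q7→{q1, q5}; now {q1, q2, q3, q5, q6, q7}.
Read 'a': q1→{q2, q3}, q2→{q2}, q3→{q3, q4}, q5→{q0, q2, q3, q4}, q6→{q5, q6, q7}, q7→{q1, q4, q7}; now {q0, q1, q2, q3, q4, q5, q6, q7}.
Read 'a': q0→∅, q1→{q2, q3}, q2→{q2}, q3→{q3, q4}, q4→{q0, q6}, q5→{q0, q2, q3, q4}, q6→{q5, q6, q7}, q7→{q1, q4, q7}; now {q0, q1, q2, q3, q4, q5, q6, q7}.
Read 'b': q0→∅, q1→{q2, q4}, q2→{q1, q5}, q3→{q1, q4, q5, q7}, q4→{q3, q7}, q5→∅, q6→{q0, q3, q4, q6}, q7→{q0, q1}; now {q0, q1, q2, q3, q4, q5, q6, q7}.
Read 'c': q0→{q1, q4}, q1→{q5, q7}, q2→{q6, q7}, q3→{q2, q3, q5, q7}, q4→{q1, q2}, q5→∅, q6→{q3}, q7→{q1, q5}; now {q1, q2, q3, q4, q5, q6, q7}.
Read 'b': q1→{q2, q4}, q2→{q1, q5}, q3→{q1, q4, q5, q7}, q4→{q3, q7}, q5→∅, q6→{q0, q3, q4, q6}, q7→{q0, q1}; now {q0, q1, q2, q3, q4, q5, q6, q7}.
Read 'b': q0→∅, q1→{q2, q4}, q2→{q1, q5}, q3→{q1, q4, q5, q7}, q4→{q3, q7}, q5→∅, q6→{q0, q3, q4, q6}, q7→{q0, q1}; now {q0, q1, q2, q3, q4, q5, q6, q7}.
Read 'a': q0→∅, q1→{q2, q3}, q2→{q2}, q3→{q3, q4}, q4→{q0, q6}, q5→{q0, q2, q3, q4}, q6→{q5, q6, q7}, q7→{q1, q4, q7}; now {q0, q1, q2, q3, q4, q5, q6, q7}.
The final set {q0, q1, q2, q3, q4, q5, q6, q7} contains the accepting states q0, q2, q3, q4.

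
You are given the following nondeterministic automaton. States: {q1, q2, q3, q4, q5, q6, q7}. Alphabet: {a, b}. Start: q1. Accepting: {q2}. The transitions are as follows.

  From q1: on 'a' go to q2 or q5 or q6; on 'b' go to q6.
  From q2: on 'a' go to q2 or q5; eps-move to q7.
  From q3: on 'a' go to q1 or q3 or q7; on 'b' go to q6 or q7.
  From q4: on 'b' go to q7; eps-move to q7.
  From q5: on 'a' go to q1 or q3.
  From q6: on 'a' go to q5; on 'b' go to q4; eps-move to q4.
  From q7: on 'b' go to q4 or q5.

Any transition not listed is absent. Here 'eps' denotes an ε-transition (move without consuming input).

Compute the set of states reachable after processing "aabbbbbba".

{q1, q3}

Start in {q1}.
Read 'a': q1→{q2, q5, q6}; union {q2, q5, q6}; ε-closure = {q2, q4, q5, q6, q7}.
Read 'a': q2→{q2, q5}, q4→∅, q5→{q1, q3}, q6→{q5}, q7→∅; union {q1, q2, q3, q5}; ε-closure = {q1, q2, q3, q5, q7}.
Read 'b': q1→{q6}, q2→∅, q3→{q6, q7}, q5→∅, q7→{q4, q5}; now {q4, q5, q6, q7}.
Read 'b': q4→{q7}, q5→∅, q6→{q4}, q7→{q4, q5}; now {q4, q5, q7}.
Read 'b': q4→{q7}, q5→∅, q7→{q4, q5}; now {q4, q5, q7}.
Read 'b': q4→{q7}, q5→∅, q7→{q4, q5}; now {q4, q5, q7}.
Read 'b': q4→{q7}, q5→∅, q7→{q4, q5}; now {q4, q5, q7}.
Read 'b': q4→{q7}, q5→∅, q7→{q4, q5}; now {q4, q5, q7}.
Read 'a': q4→∅, q5→{q1, q3}, q7→∅; now {q1, q3}.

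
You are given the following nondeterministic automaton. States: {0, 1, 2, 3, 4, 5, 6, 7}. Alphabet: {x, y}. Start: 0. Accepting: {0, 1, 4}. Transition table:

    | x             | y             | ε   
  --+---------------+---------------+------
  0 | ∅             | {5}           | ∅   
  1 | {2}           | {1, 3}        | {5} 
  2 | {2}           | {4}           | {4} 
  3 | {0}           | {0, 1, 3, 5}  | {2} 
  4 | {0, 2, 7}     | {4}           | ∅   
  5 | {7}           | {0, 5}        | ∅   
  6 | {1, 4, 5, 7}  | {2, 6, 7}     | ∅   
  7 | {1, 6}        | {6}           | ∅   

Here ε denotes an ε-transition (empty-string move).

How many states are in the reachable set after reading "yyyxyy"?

Start in {0}.
Read 'y': {0} → {5}.
Read 'y': {5} → {0, 5}.
Read 'y': {0, 5} → {0, 5}.
Read 'x': {0, 5} → {7}.
Read 'y': {7} → {6}.
Read 'y': {6} → {2, 4, 6, 7}.
That set has 4 states.

4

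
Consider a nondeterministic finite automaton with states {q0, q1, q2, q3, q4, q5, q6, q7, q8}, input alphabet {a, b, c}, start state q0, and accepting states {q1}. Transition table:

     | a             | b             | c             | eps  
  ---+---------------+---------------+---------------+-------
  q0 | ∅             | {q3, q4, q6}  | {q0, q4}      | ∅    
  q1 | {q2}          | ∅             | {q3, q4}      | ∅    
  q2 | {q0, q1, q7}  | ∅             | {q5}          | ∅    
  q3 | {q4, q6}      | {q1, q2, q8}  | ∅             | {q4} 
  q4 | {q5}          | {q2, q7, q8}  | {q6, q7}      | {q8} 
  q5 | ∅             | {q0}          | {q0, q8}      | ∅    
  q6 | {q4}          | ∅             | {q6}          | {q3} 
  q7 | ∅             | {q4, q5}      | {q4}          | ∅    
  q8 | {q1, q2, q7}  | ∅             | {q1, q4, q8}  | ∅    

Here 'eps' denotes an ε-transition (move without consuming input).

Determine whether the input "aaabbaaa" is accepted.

No

Start in {q0}.
Read 'a': {q0} → ∅.
The set is empty and remains empty for the remaining 7 symbols.
The final set ∅ contains no accepting state.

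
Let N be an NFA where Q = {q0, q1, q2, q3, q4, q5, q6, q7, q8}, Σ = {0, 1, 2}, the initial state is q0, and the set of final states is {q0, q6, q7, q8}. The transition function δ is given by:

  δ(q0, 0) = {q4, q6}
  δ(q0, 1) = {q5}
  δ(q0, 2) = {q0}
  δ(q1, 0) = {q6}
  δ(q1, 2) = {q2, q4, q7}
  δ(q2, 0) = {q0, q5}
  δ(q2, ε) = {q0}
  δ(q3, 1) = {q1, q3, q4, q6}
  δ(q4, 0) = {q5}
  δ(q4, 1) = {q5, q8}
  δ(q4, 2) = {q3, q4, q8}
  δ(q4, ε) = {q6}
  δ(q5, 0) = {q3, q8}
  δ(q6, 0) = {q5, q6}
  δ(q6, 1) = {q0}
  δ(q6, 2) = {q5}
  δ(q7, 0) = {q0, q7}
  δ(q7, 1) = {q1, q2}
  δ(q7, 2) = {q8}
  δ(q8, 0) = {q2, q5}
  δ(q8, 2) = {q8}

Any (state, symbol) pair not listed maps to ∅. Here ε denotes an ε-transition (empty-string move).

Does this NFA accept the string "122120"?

Start in {q0}.
Read '1': q0→{q5}; now {q5}.
Read '2': q5→∅; now ∅.
The set is empty and remains empty for the remaining 4 symbols.
The final set ∅ contains no accepting state.

No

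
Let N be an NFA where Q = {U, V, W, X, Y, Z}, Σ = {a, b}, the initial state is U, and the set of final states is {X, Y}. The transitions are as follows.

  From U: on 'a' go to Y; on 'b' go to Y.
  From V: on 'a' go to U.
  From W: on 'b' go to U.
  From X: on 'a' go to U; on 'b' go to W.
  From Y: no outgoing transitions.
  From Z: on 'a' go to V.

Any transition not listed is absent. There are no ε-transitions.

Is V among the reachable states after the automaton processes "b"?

Start in {U}.
Read 'b': {U} → {Y}.
State V is not in {Y}.

No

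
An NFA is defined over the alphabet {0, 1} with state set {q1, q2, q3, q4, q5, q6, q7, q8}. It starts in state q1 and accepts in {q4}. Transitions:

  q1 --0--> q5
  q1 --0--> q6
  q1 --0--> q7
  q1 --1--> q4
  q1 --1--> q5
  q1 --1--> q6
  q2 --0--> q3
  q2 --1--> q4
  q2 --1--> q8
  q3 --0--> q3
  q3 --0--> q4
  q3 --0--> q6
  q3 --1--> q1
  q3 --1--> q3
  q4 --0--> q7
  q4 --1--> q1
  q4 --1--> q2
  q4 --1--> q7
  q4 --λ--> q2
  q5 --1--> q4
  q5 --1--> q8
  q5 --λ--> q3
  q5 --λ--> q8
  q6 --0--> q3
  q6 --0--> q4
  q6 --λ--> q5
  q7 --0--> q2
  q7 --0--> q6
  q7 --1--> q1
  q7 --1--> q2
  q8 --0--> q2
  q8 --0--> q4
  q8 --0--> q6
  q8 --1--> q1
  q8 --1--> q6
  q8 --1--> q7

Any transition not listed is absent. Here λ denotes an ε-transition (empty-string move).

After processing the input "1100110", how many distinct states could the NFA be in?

Start in {q1}.
Read '1': q1→{q4, q5, q6}; union {q4, q5, q6}; ε-closure = {q2, q3, q4, q5, q6, q8}.
Read '1': q2→{q4, q8}, q3→{q1, q3}, q4→{q1, q2, q7}, q5→{q4, q8}, q6→∅, q8→{q1, q6, q7}; union {q1, q2, q3, q4, q6, q7, q8}; ε-closure = {q1, q2, q3, q4, q5, q6, q7, q8}.
Read '0': q1→{q5, q6, q7}, q2→{q3}, q3→{q3, q4, q6}, q4→{q7}, q5→∅, q6→{q3, q4}, q7→{q2, q6}, q8→{q2, q4, q6}; union {q2, q3, q4, q5, q6, q7}; ε-closure = {q2, q3, q4, q5, q6, q7, q8}.
Read '0': q2→{q3}, q3→{q3, q4, q6}, q4→{q7}, q5→∅, q6→{q3, q4}, q7→{q2, q6}, q8→{q2, q4, q6}; union {q2, q3, q4, q6, q7}; ε-closure = {q2, q3, q4, q5, q6, q7, q8}.
Read '1': q2→{q4, q8}, q3→{q1, q3}, q4→{q1, q2, q7}, q5→{q4, q8}, q6→∅, q7→{q1, q2}, q8→{q1, q6, q7}; union {q1, q2, q3, q4, q6, q7, q8}; ε-closure = {q1, q2, q3, q4, q5, q6, q7, q8}.
Read '1': q1→{q4, q5, q6}, q2→{q4, q8}, q3→{q1, q3}, q4→{q1, q2, q7}, q5→{q4, q8}, q6→∅, q7→{q1, q2}, q8→{q1, q6, q7}; now {q1, q2, q3, q4, q5, q6, q7, q8}.
Read '0': q1→{q5, q6, q7}, q2→{q3}, q3→{q3, q4, q6}, q4→{q7}, q5→∅, q6→{q3, q4}, q7→{q2, q6}, q8→{q2, q4, q6}; union {q2, q3, q4, q5, q6, q7}; ε-closure = {q2, q3, q4, q5, q6, q7, q8}.
That set has 7 states.

7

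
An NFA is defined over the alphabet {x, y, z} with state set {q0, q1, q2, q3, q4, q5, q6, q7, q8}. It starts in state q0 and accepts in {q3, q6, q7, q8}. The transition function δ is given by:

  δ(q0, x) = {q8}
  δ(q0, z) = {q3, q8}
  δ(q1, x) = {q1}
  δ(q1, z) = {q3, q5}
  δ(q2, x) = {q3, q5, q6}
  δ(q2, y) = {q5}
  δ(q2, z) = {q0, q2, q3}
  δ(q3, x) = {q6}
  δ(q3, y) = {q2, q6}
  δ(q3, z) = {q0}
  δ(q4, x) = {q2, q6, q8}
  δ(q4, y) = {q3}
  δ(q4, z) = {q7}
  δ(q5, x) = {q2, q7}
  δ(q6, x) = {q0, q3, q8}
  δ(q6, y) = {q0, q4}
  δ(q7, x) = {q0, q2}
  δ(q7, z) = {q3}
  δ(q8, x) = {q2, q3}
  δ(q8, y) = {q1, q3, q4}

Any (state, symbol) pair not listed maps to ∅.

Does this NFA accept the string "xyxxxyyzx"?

Yes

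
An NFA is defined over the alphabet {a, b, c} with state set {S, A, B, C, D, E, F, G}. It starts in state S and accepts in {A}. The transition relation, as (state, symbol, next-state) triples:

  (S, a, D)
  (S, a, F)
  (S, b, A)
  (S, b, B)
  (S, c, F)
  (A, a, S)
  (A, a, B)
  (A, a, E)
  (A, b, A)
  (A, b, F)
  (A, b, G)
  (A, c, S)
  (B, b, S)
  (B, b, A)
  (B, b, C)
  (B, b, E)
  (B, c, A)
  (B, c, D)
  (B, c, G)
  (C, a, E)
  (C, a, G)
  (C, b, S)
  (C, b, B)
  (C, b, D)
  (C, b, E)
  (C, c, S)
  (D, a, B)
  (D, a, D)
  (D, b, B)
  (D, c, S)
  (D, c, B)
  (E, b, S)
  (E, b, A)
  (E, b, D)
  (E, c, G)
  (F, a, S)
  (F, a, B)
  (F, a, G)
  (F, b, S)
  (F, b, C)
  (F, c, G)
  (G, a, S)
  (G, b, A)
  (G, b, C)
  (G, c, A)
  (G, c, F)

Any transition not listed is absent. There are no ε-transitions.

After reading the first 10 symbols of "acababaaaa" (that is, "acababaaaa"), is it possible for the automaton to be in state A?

Start in {S}.
Read 'a': S→{D, F}; now {D, F}.
Read 'c': D→{S, B}, F→{G}; now {S, B, G}.
Read 'a': S→{D, F}, B→∅, G→{S}; now {S, D, F}.
Read 'b': S→{A, B}, D→{B}, F→{S, C}; now {S, A, B, C}.
Read 'a': S→{D, F}, A→{S, B, E}, B→∅, C→{E, G}; now {S, B, D, E, F, G}.
Read 'b': S→{A, B}, B→{S, A, C, E}, D→{B}, E→{S, A, D}, F→{S, C}, G→{A, C}; now {S, A, B, C, D, E}.
Read 'a': S→{D, F}, A→{S, B, E}, B→∅, C→{E, G}, D→{B, D}, E→∅; now {S, B, D, E, F, G}.
Read 'a': S→{D, F}, B→∅, D→{B, D}, E→∅, F→{S, B, G}, G→{S}; now {S, B, D, F, G}.
Read 'a': S→{D, F}, B→∅, D→{B, D}, F→{S, B, G}, G→{S}; now {S, B, D, F, G}.
Read 'a': S→{D, F}, B→∅, D→{B, D}, F→{S, B, G}, G→{S}; now {S, B, D, F, G}.
State A is not in {S, B, D, F, G}.

No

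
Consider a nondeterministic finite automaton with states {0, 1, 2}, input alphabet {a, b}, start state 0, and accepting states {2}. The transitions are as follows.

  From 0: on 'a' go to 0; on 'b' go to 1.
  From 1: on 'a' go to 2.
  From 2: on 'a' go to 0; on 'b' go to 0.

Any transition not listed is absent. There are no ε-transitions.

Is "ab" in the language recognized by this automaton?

Start in {0}.
Read 'a': {0} → {0}.
Read 'b': {0} → {1}.
The final set {1} contains no accepting state.

No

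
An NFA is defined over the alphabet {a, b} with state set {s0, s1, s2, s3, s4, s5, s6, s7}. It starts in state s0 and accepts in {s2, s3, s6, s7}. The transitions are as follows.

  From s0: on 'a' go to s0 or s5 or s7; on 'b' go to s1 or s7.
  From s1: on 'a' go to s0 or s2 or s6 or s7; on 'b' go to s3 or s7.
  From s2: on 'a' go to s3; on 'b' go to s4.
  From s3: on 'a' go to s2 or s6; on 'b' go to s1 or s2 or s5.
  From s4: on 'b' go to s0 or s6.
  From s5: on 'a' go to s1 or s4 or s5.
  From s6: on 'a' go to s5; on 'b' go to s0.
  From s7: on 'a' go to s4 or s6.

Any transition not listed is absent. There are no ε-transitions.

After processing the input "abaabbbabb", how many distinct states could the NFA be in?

8

Start in {s0}.
Read 'a': {s0} → {s0, s5, s7}.
Read 'b': {s0, s5, s7} → {s1, s7}.
Read 'a': {s1, s7} → {s0, s2, s4, s6, s7}.
Read 'a': {s0, s2, s4, s6, s7} → {s0, s3, s4, s5, s6, s7}.
Read 'b': {s0, s3, s4, s5, s6, s7} → {s0, s1, s2, s5, s6, s7}.
Read 'b': {s0, s1, s2, s5, s6, s7} → {s0, s1, s3, s4, s7}.
Read 'b': {s0, s1, s3, s4, s7} → {s0, s1, s2, s3, s5, s6, s7}.
Read 'a': {s0, s1, s2, s3, s5, s6, s7} → {s0, s1, s2, s3, s4, s5, s6, s7}.
Read 'b': {s0, s1, s2, s3, s4, s5, s6, s7} → {s0, s1, s2, s3, s4, s5, s6, s7}.
Read 'b': {s0, s1, s2, s3, s4, s5, s6, s7} → {s0, s1, s2, s3, s4, s5, s6, s7}.
That set has 8 states.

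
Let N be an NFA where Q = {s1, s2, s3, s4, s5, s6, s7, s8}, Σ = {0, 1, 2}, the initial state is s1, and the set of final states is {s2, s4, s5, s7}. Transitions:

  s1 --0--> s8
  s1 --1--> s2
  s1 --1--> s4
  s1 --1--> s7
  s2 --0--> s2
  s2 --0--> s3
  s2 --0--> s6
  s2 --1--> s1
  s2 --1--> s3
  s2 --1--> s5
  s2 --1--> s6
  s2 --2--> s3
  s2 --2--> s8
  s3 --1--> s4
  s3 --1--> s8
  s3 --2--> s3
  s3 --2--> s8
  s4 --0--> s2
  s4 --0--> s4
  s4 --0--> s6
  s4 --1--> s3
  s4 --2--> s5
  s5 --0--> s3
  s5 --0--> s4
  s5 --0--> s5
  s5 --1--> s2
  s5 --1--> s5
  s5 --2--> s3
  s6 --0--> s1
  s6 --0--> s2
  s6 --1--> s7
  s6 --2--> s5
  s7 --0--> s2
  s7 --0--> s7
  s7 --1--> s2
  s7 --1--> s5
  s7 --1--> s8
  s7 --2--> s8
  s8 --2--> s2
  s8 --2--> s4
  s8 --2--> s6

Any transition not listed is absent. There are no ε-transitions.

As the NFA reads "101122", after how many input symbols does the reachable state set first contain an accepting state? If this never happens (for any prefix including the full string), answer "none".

1

Start in {s1}.
Read '1': s1→{s2, s4, s7}; now {s2, s4, s7}.
None of the earlier sets intersect F, but {s2, s4, s7} does.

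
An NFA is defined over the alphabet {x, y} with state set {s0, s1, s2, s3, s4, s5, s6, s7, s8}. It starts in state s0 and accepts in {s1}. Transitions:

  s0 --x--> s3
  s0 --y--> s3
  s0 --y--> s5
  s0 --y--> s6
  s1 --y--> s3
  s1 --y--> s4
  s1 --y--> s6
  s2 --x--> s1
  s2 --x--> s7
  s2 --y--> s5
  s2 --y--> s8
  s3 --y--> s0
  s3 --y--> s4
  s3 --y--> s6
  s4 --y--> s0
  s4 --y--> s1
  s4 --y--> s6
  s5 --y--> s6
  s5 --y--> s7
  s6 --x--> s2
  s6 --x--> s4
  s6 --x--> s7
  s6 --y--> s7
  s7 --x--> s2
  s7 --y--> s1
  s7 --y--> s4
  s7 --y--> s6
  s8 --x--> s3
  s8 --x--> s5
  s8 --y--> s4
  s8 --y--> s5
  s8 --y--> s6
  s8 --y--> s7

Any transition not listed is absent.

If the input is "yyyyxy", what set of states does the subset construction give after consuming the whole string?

{s0, s1, s4, s5, s6, s8}

Start in {s0}.
Read 'y': s0→{s3, s5, s6}; now {s3, s5, s6}.
Read 'y': s3→{s0, s4, s6}, s5→{s6, s7}, s6→{s7}; now {s0, s4, s6, s7}.
Read 'y': s0→{s3, s5, s6}, s4→{s0, s1, s6}, s6→{s7}, s7→{s1, s4, s6}; now {s0, s1, s3, s4, s5, s6, s7}.
Read 'y': s0→{s3, s5, s6}, s1→{s3, s4, s6}, s3→{s0, s4, s6}, s4→{s0, s1, s6}, s5→{s6, s7}, s6→{s7}, s7→{s1, s4, s6}; now {s0, s1, s3, s4, s5, s6, s7}.
Read 'x': s0→{s3}, s1→∅, s3→∅, s4→∅, s5→∅, s6→{s2, s4, s7}, s7→{s2}; now {s2, s3, s4, s7}.
Read 'y': s2→{s5, s8}, s3→{s0, s4, s6}, s4→{s0, s1, s6}, s7→{s1, s4, s6}; now {s0, s1, s4, s5, s6, s8}.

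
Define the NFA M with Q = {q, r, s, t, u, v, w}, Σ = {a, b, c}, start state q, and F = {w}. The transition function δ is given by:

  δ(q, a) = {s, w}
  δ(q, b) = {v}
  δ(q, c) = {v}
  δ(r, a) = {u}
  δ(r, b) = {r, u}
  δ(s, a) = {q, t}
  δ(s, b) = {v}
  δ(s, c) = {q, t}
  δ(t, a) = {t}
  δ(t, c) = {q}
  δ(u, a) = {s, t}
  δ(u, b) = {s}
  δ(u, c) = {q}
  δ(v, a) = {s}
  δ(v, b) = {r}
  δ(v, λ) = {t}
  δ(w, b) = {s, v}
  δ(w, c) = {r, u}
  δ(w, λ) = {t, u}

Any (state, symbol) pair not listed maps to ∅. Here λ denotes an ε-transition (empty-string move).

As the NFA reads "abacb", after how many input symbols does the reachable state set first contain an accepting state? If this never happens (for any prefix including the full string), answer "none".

Start in {q}.
Read 'a': q→{s, w}; union {s, w}; ε-closure = {s, t, u, w}.
None of the earlier sets intersect F, but {s, t, u, w} does.

1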